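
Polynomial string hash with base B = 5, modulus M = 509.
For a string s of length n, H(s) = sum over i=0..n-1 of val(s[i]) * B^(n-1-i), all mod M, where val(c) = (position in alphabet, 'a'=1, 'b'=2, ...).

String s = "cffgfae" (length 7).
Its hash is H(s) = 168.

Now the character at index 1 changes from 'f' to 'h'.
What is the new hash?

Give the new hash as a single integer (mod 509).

Answer: 310

Derivation:
val('f') = 6, val('h') = 8
Position k = 1, exponent = n-1-k = 5
B^5 mod M = 5^5 mod 509 = 71
Delta = (8 - 6) * 71 mod 509 = 142
New hash = (168 + 142) mod 509 = 310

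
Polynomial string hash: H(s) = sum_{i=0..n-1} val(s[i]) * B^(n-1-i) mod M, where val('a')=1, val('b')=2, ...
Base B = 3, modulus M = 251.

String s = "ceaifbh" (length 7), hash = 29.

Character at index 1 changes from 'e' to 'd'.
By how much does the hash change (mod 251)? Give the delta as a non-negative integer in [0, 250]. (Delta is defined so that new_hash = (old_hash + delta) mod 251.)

Answer: 8

Derivation:
Delta formula: (val(new) - val(old)) * B^(n-1-k) mod M
  val('d') - val('e') = 4 - 5 = -1
  B^(n-1-k) = 3^5 mod 251 = 243
  Delta = -1 * 243 mod 251 = 8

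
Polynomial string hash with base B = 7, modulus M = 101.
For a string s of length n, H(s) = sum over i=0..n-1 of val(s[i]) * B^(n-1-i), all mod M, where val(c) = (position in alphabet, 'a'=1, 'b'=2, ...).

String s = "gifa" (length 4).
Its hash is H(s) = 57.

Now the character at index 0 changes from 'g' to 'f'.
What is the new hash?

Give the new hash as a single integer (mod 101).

Answer: 17

Derivation:
val('g') = 7, val('f') = 6
Position k = 0, exponent = n-1-k = 3
B^3 mod M = 7^3 mod 101 = 40
Delta = (6 - 7) * 40 mod 101 = 61
New hash = (57 + 61) mod 101 = 17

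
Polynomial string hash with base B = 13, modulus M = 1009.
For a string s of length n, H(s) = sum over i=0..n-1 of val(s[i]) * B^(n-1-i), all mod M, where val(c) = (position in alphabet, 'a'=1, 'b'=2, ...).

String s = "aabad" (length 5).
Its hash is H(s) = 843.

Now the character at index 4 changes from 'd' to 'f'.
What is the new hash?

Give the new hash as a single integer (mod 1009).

val('d') = 4, val('f') = 6
Position k = 4, exponent = n-1-k = 0
B^0 mod M = 13^0 mod 1009 = 1
Delta = (6 - 4) * 1 mod 1009 = 2
New hash = (843 + 2) mod 1009 = 845

Answer: 845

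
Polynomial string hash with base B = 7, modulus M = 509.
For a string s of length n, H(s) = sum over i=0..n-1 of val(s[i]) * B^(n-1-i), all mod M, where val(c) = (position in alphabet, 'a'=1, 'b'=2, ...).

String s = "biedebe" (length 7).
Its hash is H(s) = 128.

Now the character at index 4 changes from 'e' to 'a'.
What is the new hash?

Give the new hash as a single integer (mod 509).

Answer: 441

Derivation:
val('e') = 5, val('a') = 1
Position k = 4, exponent = n-1-k = 2
B^2 mod M = 7^2 mod 509 = 49
Delta = (1 - 5) * 49 mod 509 = 313
New hash = (128 + 313) mod 509 = 441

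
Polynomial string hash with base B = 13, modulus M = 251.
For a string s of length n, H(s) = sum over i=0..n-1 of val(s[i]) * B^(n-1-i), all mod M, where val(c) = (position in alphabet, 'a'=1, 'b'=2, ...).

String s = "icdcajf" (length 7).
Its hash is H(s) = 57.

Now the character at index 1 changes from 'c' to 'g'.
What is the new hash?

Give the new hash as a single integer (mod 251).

val('c') = 3, val('g') = 7
Position k = 1, exponent = n-1-k = 5
B^5 mod M = 13^5 mod 251 = 64
Delta = (7 - 3) * 64 mod 251 = 5
New hash = (57 + 5) mod 251 = 62

Answer: 62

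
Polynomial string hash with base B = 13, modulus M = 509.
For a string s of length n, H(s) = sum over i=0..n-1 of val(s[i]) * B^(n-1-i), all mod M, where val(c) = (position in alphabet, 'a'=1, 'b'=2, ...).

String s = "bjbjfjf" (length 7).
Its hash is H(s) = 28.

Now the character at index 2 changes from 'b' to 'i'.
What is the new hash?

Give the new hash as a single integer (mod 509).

val('b') = 2, val('i') = 9
Position k = 2, exponent = n-1-k = 4
B^4 mod M = 13^4 mod 509 = 57
Delta = (9 - 2) * 57 mod 509 = 399
New hash = (28 + 399) mod 509 = 427

Answer: 427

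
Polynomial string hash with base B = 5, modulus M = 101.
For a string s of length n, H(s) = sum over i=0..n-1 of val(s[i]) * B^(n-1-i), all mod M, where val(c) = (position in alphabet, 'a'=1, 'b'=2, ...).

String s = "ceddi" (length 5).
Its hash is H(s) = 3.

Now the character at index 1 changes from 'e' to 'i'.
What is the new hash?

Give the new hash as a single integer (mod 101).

val('e') = 5, val('i') = 9
Position k = 1, exponent = n-1-k = 3
B^3 mod M = 5^3 mod 101 = 24
Delta = (9 - 5) * 24 mod 101 = 96
New hash = (3 + 96) mod 101 = 99

Answer: 99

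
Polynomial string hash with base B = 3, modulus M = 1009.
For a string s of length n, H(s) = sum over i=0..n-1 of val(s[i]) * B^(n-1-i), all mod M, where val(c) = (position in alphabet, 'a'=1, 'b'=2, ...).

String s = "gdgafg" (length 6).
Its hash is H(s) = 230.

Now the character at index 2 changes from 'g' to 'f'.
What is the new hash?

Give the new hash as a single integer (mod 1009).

Answer: 203

Derivation:
val('g') = 7, val('f') = 6
Position k = 2, exponent = n-1-k = 3
B^3 mod M = 3^3 mod 1009 = 27
Delta = (6 - 7) * 27 mod 1009 = 982
New hash = (230 + 982) mod 1009 = 203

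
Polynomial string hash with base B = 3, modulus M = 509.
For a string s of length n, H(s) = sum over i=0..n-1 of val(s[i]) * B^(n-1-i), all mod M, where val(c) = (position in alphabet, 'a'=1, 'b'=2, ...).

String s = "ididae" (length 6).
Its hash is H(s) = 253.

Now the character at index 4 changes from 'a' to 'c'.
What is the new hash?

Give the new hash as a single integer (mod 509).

val('a') = 1, val('c') = 3
Position k = 4, exponent = n-1-k = 1
B^1 mod M = 3^1 mod 509 = 3
Delta = (3 - 1) * 3 mod 509 = 6
New hash = (253 + 6) mod 509 = 259

Answer: 259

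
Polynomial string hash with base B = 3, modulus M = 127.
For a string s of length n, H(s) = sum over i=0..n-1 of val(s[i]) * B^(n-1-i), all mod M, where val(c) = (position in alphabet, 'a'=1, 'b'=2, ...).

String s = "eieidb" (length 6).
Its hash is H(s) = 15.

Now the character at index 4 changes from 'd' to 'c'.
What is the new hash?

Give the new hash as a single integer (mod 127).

Answer: 12

Derivation:
val('d') = 4, val('c') = 3
Position k = 4, exponent = n-1-k = 1
B^1 mod M = 3^1 mod 127 = 3
Delta = (3 - 4) * 3 mod 127 = 124
New hash = (15 + 124) mod 127 = 12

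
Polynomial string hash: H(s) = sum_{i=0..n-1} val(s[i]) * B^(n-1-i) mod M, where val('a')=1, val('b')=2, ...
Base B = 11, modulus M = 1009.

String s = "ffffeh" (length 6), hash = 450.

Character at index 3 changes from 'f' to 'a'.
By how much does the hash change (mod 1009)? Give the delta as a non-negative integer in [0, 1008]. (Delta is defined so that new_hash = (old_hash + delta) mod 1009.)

Delta formula: (val(new) - val(old)) * B^(n-1-k) mod M
  val('a') - val('f') = 1 - 6 = -5
  B^(n-1-k) = 11^2 mod 1009 = 121
  Delta = -5 * 121 mod 1009 = 404

Answer: 404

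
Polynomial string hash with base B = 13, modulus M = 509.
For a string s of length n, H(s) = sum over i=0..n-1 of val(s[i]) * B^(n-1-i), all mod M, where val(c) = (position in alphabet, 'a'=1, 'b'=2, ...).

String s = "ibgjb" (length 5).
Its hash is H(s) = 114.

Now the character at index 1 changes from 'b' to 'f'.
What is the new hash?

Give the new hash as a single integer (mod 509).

val('b') = 2, val('f') = 6
Position k = 1, exponent = n-1-k = 3
B^3 mod M = 13^3 mod 509 = 161
Delta = (6 - 2) * 161 mod 509 = 135
New hash = (114 + 135) mod 509 = 249

Answer: 249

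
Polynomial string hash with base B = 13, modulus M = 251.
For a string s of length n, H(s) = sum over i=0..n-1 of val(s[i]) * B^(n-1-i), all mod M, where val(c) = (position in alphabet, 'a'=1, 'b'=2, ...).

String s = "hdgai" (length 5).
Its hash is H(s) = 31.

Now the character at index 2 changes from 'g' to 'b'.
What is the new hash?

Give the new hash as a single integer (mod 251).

val('g') = 7, val('b') = 2
Position k = 2, exponent = n-1-k = 2
B^2 mod M = 13^2 mod 251 = 169
Delta = (2 - 7) * 169 mod 251 = 159
New hash = (31 + 159) mod 251 = 190

Answer: 190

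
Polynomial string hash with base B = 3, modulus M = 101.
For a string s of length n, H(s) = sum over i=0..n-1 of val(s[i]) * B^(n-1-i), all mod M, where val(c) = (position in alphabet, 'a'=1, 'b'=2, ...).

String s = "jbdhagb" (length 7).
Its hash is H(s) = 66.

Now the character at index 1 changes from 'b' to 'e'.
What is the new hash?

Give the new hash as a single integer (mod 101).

val('b') = 2, val('e') = 5
Position k = 1, exponent = n-1-k = 5
B^5 mod M = 3^5 mod 101 = 41
Delta = (5 - 2) * 41 mod 101 = 22
New hash = (66 + 22) mod 101 = 88

Answer: 88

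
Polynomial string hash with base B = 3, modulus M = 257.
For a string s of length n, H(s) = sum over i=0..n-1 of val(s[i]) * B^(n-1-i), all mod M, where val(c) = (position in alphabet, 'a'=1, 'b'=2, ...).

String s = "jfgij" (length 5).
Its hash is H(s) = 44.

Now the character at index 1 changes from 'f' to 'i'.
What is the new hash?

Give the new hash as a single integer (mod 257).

val('f') = 6, val('i') = 9
Position k = 1, exponent = n-1-k = 3
B^3 mod M = 3^3 mod 257 = 27
Delta = (9 - 6) * 27 mod 257 = 81
New hash = (44 + 81) mod 257 = 125

Answer: 125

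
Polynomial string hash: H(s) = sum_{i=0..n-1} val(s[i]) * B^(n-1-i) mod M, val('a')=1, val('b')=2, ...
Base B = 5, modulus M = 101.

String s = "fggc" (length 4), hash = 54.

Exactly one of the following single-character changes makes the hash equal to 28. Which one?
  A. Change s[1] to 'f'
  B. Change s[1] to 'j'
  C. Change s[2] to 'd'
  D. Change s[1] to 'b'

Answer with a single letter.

Answer: B

Derivation:
Option A: s[1]='g'->'f', delta=(6-7)*5^2 mod 101 = 76, hash=54+76 mod 101 = 29
Option B: s[1]='g'->'j', delta=(10-7)*5^2 mod 101 = 75, hash=54+75 mod 101 = 28 <-- target
Option C: s[2]='g'->'d', delta=(4-7)*5^1 mod 101 = 86, hash=54+86 mod 101 = 39
Option D: s[1]='g'->'b', delta=(2-7)*5^2 mod 101 = 77, hash=54+77 mod 101 = 30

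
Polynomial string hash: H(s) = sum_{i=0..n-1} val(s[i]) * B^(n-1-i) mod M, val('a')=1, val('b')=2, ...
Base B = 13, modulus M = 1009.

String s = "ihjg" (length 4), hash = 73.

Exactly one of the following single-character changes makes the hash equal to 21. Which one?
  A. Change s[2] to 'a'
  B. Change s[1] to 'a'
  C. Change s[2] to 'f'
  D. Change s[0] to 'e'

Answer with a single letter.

Option A: s[2]='j'->'a', delta=(1-10)*13^1 mod 1009 = 892, hash=73+892 mod 1009 = 965
Option B: s[1]='h'->'a', delta=(1-8)*13^2 mod 1009 = 835, hash=73+835 mod 1009 = 908
Option C: s[2]='j'->'f', delta=(6-10)*13^1 mod 1009 = 957, hash=73+957 mod 1009 = 21 <-- target
Option D: s[0]='i'->'e', delta=(5-9)*13^3 mod 1009 = 293, hash=73+293 mod 1009 = 366

Answer: C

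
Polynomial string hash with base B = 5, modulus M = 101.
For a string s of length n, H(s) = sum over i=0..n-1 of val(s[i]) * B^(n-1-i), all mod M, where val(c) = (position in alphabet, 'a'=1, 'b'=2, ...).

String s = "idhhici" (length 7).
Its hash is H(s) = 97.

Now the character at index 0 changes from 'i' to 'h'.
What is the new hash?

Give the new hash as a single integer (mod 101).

val('i') = 9, val('h') = 8
Position k = 0, exponent = n-1-k = 6
B^6 mod M = 5^6 mod 101 = 71
Delta = (8 - 9) * 71 mod 101 = 30
New hash = (97 + 30) mod 101 = 26

Answer: 26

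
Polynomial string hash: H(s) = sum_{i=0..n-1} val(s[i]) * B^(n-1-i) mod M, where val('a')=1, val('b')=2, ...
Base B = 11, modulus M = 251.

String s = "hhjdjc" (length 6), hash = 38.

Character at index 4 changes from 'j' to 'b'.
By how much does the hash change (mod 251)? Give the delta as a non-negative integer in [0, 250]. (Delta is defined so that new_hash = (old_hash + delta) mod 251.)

Answer: 163

Derivation:
Delta formula: (val(new) - val(old)) * B^(n-1-k) mod M
  val('b') - val('j') = 2 - 10 = -8
  B^(n-1-k) = 11^1 mod 251 = 11
  Delta = -8 * 11 mod 251 = 163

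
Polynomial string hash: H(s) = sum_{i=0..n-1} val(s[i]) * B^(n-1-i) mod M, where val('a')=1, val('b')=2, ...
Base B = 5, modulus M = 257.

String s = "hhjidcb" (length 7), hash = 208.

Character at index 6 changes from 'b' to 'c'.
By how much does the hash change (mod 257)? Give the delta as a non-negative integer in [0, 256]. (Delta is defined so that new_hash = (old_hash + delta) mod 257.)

Answer: 1

Derivation:
Delta formula: (val(new) - val(old)) * B^(n-1-k) mod M
  val('c') - val('b') = 3 - 2 = 1
  B^(n-1-k) = 5^0 mod 257 = 1
  Delta = 1 * 1 mod 257 = 1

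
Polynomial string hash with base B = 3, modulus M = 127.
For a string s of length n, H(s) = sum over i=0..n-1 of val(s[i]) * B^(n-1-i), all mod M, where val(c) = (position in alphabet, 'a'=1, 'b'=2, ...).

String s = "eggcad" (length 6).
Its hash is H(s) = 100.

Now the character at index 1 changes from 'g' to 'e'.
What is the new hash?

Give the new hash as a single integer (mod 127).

Answer: 65

Derivation:
val('g') = 7, val('e') = 5
Position k = 1, exponent = n-1-k = 4
B^4 mod M = 3^4 mod 127 = 81
Delta = (5 - 7) * 81 mod 127 = 92
New hash = (100 + 92) mod 127 = 65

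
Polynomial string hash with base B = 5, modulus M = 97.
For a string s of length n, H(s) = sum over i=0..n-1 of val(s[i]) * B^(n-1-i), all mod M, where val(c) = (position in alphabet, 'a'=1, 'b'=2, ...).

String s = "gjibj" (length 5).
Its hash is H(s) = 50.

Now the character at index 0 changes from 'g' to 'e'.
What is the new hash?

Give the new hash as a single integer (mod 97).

val('g') = 7, val('e') = 5
Position k = 0, exponent = n-1-k = 4
B^4 mod M = 5^4 mod 97 = 43
Delta = (5 - 7) * 43 mod 97 = 11
New hash = (50 + 11) mod 97 = 61

Answer: 61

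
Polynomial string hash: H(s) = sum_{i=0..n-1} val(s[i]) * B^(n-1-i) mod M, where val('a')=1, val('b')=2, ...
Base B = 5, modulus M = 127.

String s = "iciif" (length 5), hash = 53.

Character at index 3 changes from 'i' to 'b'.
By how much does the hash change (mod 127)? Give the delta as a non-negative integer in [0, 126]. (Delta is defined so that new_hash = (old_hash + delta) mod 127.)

Answer: 92

Derivation:
Delta formula: (val(new) - val(old)) * B^(n-1-k) mod M
  val('b') - val('i') = 2 - 9 = -7
  B^(n-1-k) = 5^1 mod 127 = 5
  Delta = -7 * 5 mod 127 = 92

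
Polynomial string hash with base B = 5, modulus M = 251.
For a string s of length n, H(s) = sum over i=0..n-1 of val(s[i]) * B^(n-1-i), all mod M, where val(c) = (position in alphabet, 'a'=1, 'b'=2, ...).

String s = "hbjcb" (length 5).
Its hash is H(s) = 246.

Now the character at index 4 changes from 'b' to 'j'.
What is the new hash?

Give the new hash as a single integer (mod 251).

Answer: 3

Derivation:
val('b') = 2, val('j') = 10
Position k = 4, exponent = n-1-k = 0
B^0 mod M = 5^0 mod 251 = 1
Delta = (10 - 2) * 1 mod 251 = 8
New hash = (246 + 8) mod 251 = 3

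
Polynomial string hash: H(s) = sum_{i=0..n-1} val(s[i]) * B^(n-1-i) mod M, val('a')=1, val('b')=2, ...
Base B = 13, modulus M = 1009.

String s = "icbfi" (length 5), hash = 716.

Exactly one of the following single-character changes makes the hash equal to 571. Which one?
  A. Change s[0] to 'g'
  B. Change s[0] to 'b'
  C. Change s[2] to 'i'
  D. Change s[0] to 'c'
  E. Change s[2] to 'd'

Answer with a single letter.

Option A: s[0]='i'->'g', delta=(7-9)*13^4 mod 1009 = 391, hash=716+391 mod 1009 = 98
Option B: s[0]='i'->'b', delta=(2-9)*13^4 mod 1009 = 864, hash=716+864 mod 1009 = 571 <-- target
Option C: s[2]='b'->'i', delta=(9-2)*13^2 mod 1009 = 174, hash=716+174 mod 1009 = 890
Option D: s[0]='i'->'c', delta=(3-9)*13^4 mod 1009 = 164, hash=716+164 mod 1009 = 880
Option E: s[2]='b'->'d', delta=(4-2)*13^2 mod 1009 = 338, hash=716+338 mod 1009 = 45

Answer: B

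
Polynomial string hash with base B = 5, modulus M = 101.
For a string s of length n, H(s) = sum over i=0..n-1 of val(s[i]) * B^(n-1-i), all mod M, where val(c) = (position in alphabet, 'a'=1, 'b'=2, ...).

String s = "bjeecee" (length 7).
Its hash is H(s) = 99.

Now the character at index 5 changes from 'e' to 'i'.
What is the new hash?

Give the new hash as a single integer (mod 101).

Answer: 18

Derivation:
val('e') = 5, val('i') = 9
Position k = 5, exponent = n-1-k = 1
B^1 mod M = 5^1 mod 101 = 5
Delta = (9 - 5) * 5 mod 101 = 20
New hash = (99 + 20) mod 101 = 18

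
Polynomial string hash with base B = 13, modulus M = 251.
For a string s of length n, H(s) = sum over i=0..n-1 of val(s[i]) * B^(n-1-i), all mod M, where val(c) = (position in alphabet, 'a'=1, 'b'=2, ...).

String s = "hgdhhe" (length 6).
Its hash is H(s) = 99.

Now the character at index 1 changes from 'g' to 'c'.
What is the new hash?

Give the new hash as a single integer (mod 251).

Answer: 60

Derivation:
val('g') = 7, val('c') = 3
Position k = 1, exponent = n-1-k = 4
B^4 mod M = 13^4 mod 251 = 198
Delta = (3 - 7) * 198 mod 251 = 212
New hash = (99 + 212) mod 251 = 60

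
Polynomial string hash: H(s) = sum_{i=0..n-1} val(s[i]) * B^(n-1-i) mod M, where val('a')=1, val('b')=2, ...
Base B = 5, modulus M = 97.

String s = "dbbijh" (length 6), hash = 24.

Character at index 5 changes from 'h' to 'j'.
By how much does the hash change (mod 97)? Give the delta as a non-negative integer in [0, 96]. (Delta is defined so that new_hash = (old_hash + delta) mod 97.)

Answer: 2

Derivation:
Delta formula: (val(new) - val(old)) * B^(n-1-k) mod M
  val('j') - val('h') = 10 - 8 = 2
  B^(n-1-k) = 5^0 mod 97 = 1
  Delta = 2 * 1 mod 97 = 2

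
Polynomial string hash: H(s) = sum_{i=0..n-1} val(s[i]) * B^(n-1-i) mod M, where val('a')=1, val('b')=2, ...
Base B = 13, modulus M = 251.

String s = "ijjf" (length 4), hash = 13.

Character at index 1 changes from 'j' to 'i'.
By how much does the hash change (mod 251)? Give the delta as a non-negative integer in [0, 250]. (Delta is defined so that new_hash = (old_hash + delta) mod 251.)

Answer: 82

Derivation:
Delta formula: (val(new) - val(old)) * B^(n-1-k) mod M
  val('i') - val('j') = 9 - 10 = -1
  B^(n-1-k) = 13^2 mod 251 = 169
  Delta = -1 * 169 mod 251 = 82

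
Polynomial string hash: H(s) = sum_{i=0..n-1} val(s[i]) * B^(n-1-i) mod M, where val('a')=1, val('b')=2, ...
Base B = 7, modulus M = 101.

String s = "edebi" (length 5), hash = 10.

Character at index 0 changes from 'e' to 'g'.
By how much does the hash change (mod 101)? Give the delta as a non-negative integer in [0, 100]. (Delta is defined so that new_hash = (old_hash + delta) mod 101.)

Answer: 55

Derivation:
Delta formula: (val(new) - val(old)) * B^(n-1-k) mod M
  val('g') - val('e') = 7 - 5 = 2
  B^(n-1-k) = 7^4 mod 101 = 78
  Delta = 2 * 78 mod 101 = 55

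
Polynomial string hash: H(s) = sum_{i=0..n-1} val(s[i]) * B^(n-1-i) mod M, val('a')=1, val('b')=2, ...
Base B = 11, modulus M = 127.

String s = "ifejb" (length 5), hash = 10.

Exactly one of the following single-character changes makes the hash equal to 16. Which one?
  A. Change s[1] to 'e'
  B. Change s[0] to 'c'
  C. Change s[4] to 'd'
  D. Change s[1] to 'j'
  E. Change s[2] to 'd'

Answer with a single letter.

Answer: E

Derivation:
Option A: s[1]='f'->'e', delta=(5-6)*11^3 mod 127 = 66, hash=10+66 mod 127 = 76
Option B: s[0]='i'->'c', delta=(3-9)*11^4 mod 127 = 38, hash=10+38 mod 127 = 48
Option C: s[4]='b'->'d', delta=(4-2)*11^0 mod 127 = 2, hash=10+2 mod 127 = 12
Option D: s[1]='f'->'j', delta=(10-6)*11^3 mod 127 = 117, hash=10+117 mod 127 = 0
Option E: s[2]='e'->'d', delta=(4-5)*11^2 mod 127 = 6, hash=10+6 mod 127 = 16 <-- target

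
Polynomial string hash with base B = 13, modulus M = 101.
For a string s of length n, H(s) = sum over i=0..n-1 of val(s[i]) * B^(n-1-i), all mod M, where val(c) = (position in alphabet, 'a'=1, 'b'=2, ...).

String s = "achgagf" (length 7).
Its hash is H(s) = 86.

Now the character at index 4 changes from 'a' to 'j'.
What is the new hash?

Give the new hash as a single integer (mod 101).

val('a') = 1, val('j') = 10
Position k = 4, exponent = n-1-k = 2
B^2 mod M = 13^2 mod 101 = 68
Delta = (10 - 1) * 68 mod 101 = 6
New hash = (86 + 6) mod 101 = 92

Answer: 92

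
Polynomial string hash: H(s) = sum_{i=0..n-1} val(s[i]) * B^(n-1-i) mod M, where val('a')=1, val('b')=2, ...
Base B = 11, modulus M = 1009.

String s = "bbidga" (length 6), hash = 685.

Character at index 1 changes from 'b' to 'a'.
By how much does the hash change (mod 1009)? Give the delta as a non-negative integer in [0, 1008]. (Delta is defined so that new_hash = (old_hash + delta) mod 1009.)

Answer: 494

Derivation:
Delta formula: (val(new) - val(old)) * B^(n-1-k) mod M
  val('a') - val('b') = 1 - 2 = -1
  B^(n-1-k) = 11^4 mod 1009 = 515
  Delta = -1 * 515 mod 1009 = 494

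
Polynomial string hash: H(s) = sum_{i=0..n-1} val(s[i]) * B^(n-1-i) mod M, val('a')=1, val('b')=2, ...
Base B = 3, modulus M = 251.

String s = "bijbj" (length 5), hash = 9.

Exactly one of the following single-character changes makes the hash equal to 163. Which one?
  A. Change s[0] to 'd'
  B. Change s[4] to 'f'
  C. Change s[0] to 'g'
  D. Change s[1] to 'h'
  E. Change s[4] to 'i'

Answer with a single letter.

Option A: s[0]='b'->'d', delta=(4-2)*3^4 mod 251 = 162, hash=9+162 mod 251 = 171
Option B: s[4]='j'->'f', delta=(6-10)*3^0 mod 251 = 247, hash=9+247 mod 251 = 5
Option C: s[0]='b'->'g', delta=(7-2)*3^4 mod 251 = 154, hash=9+154 mod 251 = 163 <-- target
Option D: s[1]='i'->'h', delta=(8-9)*3^3 mod 251 = 224, hash=9+224 mod 251 = 233
Option E: s[4]='j'->'i', delta=(9-10)*3^0 mod 251 = 250, hash=9+250 mod 251 = 8

Answer: C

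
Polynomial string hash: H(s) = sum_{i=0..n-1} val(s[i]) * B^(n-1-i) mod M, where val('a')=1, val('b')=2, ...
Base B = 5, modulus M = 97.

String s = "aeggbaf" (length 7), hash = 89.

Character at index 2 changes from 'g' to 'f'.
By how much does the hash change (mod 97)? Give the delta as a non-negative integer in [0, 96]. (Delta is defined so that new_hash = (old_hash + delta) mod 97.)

Answer: 54

Derivation:
Delta formula: (val(new) - val(old)) * B^(n-1-k) mod M
  val('f') - val('g') = 6 - 7 = -1
  B^(n-1-k) = 5^4 mod 97 = 43
  Delta = -1 * 43 mod 97 = 54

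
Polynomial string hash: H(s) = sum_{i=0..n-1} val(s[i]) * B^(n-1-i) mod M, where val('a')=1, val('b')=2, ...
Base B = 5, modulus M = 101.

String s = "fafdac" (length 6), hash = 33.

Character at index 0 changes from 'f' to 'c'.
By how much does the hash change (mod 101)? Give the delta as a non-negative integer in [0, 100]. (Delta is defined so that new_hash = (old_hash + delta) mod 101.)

Answer: 18

Derivation:
Delta formula: (val(new) - val(old)) * B^(n-1-k) mod M
  val('c') - val('f') = 3 - 6 = -3
  B^(n-1-k) = 5^5 mod 101 = 95
  Delta = -3 * 95 mod 101 = 18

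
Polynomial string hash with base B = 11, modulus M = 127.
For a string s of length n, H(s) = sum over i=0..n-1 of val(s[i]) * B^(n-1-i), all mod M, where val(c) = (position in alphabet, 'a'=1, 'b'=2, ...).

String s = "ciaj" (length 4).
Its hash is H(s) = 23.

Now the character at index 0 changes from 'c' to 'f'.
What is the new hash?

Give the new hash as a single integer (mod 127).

val('c') = 3, val('f') = 6
Position k = 0, exponent = n-1-k = 3
B^3 mod M = 11^3 mod 127 = 61
Delta = (6 - 3) * 61 mod 127 = 56
New hash = (23 + 56) mod 127 = 79

Answer: 79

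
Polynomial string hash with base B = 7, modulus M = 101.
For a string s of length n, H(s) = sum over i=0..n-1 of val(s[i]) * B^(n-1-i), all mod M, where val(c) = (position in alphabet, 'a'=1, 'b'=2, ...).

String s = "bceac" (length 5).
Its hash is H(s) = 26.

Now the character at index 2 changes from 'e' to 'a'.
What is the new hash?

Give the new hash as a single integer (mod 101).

Answer: 32

Derivation:
val('e') = 5, val('a') = 1
Position k = 2, exponent = n-1-k = 2
B^2 mod M = 7^2 mod 101 = 49
Delta = (1 - 5) * 49 mod 101 = 6
New hash = (26 + 6) mod 101 = 32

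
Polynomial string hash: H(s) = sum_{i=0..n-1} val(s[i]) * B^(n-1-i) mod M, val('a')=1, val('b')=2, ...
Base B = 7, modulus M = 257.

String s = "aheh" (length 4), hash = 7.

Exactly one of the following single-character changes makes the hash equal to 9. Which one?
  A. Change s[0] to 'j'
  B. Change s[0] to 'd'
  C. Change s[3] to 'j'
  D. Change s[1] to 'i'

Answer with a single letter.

Option A: s[0]='a'->'j', delta=(10-1)*7^3 mod 257 = 3, hash=7+3 mod 257 = 10
Option B: s[0]='a'->'d', delta=(4-1)*7^3 mod 257 = 1, hash=7+1 mod 257 = 8
Option C: s[3]='h'->'j', delta=(10-8)*7^0 mod 257 = 2, hash=7+2 mod 257 = 9 <-- target
Option D: s[1]='h'->'i', delta=(9-8)*7^2 mod 257 = 49, hash=7+49 mod 257 = 56

Answer: C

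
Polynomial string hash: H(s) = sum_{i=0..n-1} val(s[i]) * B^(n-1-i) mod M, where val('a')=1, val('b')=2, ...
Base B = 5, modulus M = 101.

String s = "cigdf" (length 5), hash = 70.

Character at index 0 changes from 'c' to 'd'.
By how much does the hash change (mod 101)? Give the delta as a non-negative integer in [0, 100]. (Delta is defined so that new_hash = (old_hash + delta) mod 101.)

Answer: 19

Derivation:
Delta formula: (val(new) - val(old)) * B^(n-1-k) mod M
  val('d') - val('c') = 4 - 3 = 1
  B^(n-1-k) = 5^4 mod 101 = 19
  Delta = 1 * 19 mod 101 = 19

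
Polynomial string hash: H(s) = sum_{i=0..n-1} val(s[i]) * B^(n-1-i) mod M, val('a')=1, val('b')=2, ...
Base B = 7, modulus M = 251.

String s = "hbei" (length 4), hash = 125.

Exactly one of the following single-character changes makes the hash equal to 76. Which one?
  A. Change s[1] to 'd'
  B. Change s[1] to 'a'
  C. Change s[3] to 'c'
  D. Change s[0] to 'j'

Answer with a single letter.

Answer: B

Derivation:
Option A: s[1]='b'->'d', delta=(4-2)*7^2 mod 251 = 98, hash=125+98 mod 251 = 223
Option B: s[1]='b'->'a', delta=(1-2)*7^2 mod 251 = 202, hash=125+202 mod 251 = 76 <-- target
Option C: s[3]='i'->'c', delta=(3-9)*7^0 mod 251 = 245, hash=125+245 mod 251 = 119
Option D: s[0]='h'->'j', delta=(10-8)*7^3 mod 251 = 184, hash=125+184 mod 251 = 58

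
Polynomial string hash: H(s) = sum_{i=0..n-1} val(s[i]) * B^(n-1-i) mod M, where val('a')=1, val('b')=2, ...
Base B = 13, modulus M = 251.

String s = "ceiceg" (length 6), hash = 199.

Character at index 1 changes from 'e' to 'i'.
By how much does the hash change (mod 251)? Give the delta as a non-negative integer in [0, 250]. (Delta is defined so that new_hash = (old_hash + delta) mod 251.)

Answer: 39

Derivation:
Delta formula: (val(new) - val(old)) * B^(n-1-k) mod M
  val('i') - val('e') = 9 - 5 = 4
  B^(n-1-k) = 13^4 mod 251 = 198
  Delta = 4 * 198 mod 251 = 39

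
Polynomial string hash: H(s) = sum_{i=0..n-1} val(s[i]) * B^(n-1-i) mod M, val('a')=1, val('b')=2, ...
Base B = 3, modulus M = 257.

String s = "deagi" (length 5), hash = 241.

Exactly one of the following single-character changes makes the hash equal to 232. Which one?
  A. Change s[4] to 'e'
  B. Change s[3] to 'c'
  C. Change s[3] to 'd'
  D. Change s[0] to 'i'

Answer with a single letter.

Answer: C

Derivation:
Option A: s[4]='i'->'e', delta=(5-9)*3^0 mod 257 = 253, hash=241+253 mod 257 = 237
Option B: s[3]='g'->'c', delta=(3-7)*3^1 mod 257 = 245, hash=241+245 mod 257 = 229
Option C: s[3]='g'->'d', delta=(4-7)*3^1 mod 257 = 248, hash=241+248 mod 257 = 232 <-- target
Option D: s[0]='d'->'i', delta=(9-4)*3^4 mod 257 = 148, hash=241+148 mod 257 = 132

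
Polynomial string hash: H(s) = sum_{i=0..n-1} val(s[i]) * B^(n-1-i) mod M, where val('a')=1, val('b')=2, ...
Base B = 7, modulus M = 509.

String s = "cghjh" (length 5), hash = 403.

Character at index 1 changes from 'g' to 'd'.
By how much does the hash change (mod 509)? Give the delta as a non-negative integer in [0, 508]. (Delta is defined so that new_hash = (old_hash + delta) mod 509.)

Answer: 498

Derivation:
Delta formula: (val(new) - val(old)) * B^(n-1-k) mod M
  val('d') - val('g') = 4 - 7 = -3
  B^(n-1-k) = 7^3 mod 509 = 343
  Delta = -3 * 343 mod 509 = 498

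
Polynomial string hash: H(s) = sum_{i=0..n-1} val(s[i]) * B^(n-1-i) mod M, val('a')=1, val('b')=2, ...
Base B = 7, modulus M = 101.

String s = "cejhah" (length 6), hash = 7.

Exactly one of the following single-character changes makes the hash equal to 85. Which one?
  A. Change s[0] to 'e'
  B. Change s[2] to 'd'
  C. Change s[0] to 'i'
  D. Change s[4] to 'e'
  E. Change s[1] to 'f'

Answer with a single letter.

Option A: s[0]='c'->'e', delta=(5-3)*7^5 mod 101 = 82, hash=7+82 mod 101 = 89
Option B: s[2]='j'->'d', delta=(4-10)*7^3 mod 101 = 63, hash=7+63 mod 101 = 70
Option C: s[0]='c'->'i', delta=(9-3)*7^5 mod 101 = 44, hash=7+44 mod 101 = 51
Option D: s[4]='a'->'e', delta=(5-1)*7^1 mod 101 = 28, hash=7+28 mod 101 = 35
Option E: s[1]='e'->'f', delta=(6-5)*7^4 mod 101 = 78, hash=7+78 mod 101 = 85 <-- target

Answer: E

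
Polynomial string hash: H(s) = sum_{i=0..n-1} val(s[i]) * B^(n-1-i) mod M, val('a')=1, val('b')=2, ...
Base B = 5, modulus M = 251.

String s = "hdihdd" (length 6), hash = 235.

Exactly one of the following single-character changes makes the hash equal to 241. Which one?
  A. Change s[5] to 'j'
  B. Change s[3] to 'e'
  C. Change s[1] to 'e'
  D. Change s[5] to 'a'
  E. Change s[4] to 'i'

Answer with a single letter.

Answer: A

Derivation:
Option A: s[5]='d'->'j', delta=(10-4)*5^0 mod 251 = 6, hash=235+6 mod 251 = 241 <-- target
Option B: s[3]='h'->'e', delta=(5-8)*5^2 mod 251 = 176, hash=235+176 mod 251 = 160
Option C: s[1]='d'->'e', delta=(5-4)*5^4 mod 251 = 123, hash=235+123 mod 251 = 107
Option D: s[5]='d'->'a', delta=(1-4)*5^0 mod 251 = 248, hash=235+248 mod 251 = 232
Option E: s[4]='d'->'i', delta=(9-4)*5^1 mod 251 = 25, hash=235+25 mod 251 = 9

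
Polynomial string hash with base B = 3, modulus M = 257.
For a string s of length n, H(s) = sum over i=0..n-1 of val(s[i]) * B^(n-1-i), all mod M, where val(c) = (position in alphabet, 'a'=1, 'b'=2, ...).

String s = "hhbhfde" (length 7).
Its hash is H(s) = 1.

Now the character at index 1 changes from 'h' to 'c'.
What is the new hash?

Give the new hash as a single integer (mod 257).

Answer: 71

Derivation:
val('h') = 8, val('c') = 3
Position k = 1, exponent = n-1-k = 5
B^5 mod M = 3^5 mod 257 = 243
Delta = (3 - 8) * 243 mod 257 = 70
New hash = (1 + 70) mod 257 = 71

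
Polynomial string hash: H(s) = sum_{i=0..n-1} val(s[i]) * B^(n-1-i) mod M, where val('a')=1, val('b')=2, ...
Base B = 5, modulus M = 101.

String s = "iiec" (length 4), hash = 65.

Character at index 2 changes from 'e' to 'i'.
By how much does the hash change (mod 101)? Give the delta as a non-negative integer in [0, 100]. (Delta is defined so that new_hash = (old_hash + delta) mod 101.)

Answer: 20

Derivation:
Delta formula: (val(new) - val(old)) * B^(n-1-k) mod M
  val('i') - val('e') = 9 - 5 = 4
  B^(n-1-k) = 5^1 mod 101 = 5
  Delta = 4 * 5 mod 101 = 20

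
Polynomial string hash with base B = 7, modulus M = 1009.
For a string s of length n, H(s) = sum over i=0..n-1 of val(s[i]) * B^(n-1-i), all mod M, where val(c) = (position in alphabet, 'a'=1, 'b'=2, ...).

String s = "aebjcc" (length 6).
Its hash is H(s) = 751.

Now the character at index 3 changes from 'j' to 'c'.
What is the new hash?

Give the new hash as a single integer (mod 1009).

Answer: 408

Derivation:
val('j') = 10, val('c') = 3
Position k = 3, exponent = n-1-k = 2
B^2 mod M = 7^2 mod 1009 = 49
Delta = (3 - 10) * 49 mod 1009 = 666
New hash = (751 + 666) mod 1009 = 408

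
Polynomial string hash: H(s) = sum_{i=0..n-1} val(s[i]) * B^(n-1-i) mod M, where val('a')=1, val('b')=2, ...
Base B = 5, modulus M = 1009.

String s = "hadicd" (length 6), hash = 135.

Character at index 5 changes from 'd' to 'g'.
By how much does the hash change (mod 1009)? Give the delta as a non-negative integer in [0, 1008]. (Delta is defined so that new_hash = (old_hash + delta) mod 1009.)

Answer: 3

Derivation:
Delta formula: (val(new) - val(old)) * B^(n-1-k) mod M
  val('g') - val('d') = 7 - 4 = 3
  B^(n-1-k) = 5^0 mod 1009 = 1
  Delta = 3 * 1 mod 1009 = 3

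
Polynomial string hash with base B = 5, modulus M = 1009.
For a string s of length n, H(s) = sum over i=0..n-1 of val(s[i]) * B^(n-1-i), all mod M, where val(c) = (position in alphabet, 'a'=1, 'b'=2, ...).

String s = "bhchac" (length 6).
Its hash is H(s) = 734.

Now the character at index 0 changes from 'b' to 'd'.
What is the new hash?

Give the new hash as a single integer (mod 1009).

val('b') = 2, val('d') = 4
Position k = 0, exponent = n-1-k = 5
B^5 mod M = 5^5 mod 1009 = 98
Delta = (4 - 2) * 98 mod 1009 = 196
New hash = (734 + 196) mod 1009 = 930

Answer: 930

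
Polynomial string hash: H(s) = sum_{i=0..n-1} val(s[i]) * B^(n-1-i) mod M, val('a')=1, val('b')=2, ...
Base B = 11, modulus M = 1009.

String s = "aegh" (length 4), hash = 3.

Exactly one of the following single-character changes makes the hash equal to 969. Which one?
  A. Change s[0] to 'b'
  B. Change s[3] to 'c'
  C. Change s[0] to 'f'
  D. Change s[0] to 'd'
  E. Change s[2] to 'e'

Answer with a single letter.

Answer: D

Derivation:
Option A: s[0]='a'->'b', delta=(2-1)*11^3 mod 1009 = 322, hash=3+322 mod 1009 = 325
Option B: s[3]='h'->'c', delta=(3-8)*11^0 mod 1009 = 1004, hash=3+1004 mod 1009 = 1007
Option C: s[0]='a'->'f', delta=(6-1)*11^3 mod 1009 = 601, hash=3+601 mod 1009 = 604
Option D: s[0]='a'->'d', delta=(4-1)*11^3 mod 1009 = 966, hash=3+966 mod 1009 = 969 <-- target
Option E: s[2]='g'->'e', delta=(5-7)*11^1 mod 1009 = 987, hash=3+987 mod 1009 = 990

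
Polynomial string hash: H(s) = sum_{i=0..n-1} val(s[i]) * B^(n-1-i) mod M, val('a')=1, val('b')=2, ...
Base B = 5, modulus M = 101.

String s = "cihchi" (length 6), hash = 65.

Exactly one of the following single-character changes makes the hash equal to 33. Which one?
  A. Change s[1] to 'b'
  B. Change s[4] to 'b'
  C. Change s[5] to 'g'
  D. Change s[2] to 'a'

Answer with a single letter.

Option A: s[1]='i'->'b', delta=(2-9)*5^4 mod 101 = 69, hash=65+69 mod 101 = 33 <-- target
Option B: s[4]='h'->'b', delta=(2-8)*5^1 mod 101 = 71, hash=65+71 mod 101 = 35
Option C: s[5]='i'->'g', delta=(7-9)*5^0 mod 101 = 99, hash=65+99 mod 101 = 63
Option D: s[2]='h'->'a', delta=(1-8)*5^3 mod 101 = 34, hash=65+34 mod 101 = 99

Answer: A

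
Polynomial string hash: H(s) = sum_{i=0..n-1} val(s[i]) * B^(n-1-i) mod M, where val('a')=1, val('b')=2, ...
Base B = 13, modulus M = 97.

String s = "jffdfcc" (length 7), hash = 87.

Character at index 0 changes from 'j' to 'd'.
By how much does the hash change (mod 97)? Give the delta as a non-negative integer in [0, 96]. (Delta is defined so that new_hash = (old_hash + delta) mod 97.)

Delta formula: (val(new) - val(old)) * B^(n-1-k) mod M
  val('d') - val('j') = 4 - 10 = -6
  B^(n-1-k) = 13^6 mod 97 = 89
  Delta = -6 * 89 mod 97 = 48

Answer: 48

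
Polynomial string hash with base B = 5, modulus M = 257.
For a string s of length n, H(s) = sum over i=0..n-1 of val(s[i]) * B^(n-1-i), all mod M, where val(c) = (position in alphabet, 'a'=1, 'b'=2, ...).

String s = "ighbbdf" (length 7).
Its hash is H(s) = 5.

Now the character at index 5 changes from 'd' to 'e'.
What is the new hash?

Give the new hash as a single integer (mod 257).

Answer: 10

Derivation:
val('d') = 4, val('e') = 5
Position k = 5, exponent = n-1-k = 1
B^1 mod M = 5^1 mod 257 = 5
Delta = (5 - 4) * 5 mod 257 = 5
New hash = (5 + 5) mod 257 = 10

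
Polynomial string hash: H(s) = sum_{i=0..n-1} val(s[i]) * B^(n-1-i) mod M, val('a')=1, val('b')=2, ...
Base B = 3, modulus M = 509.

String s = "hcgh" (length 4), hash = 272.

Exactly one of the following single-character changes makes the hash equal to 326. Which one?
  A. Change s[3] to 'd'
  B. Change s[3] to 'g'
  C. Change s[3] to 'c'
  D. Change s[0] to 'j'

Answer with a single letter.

Option A: s[3]='h'->'d', delta=(4-8)*3^0 mod 509 = 505, hash=272+505 mod 509 = 268
Option B: s[3]='h'->'g', delta=(7-8)*3^0 mod 509 = 508, hash=272+508 mod 509 = 271
Option C: s[3]='h'->'c', delta=(3-8)*3^0 mod 509 = 504, hash=272+504 mod 509 = 267
Option D: s[0]='h'->'j', delta=(10-8)*3^3 mod 509 = 54, hash=272+54 mod 509 = 326 <-- target

Answer: D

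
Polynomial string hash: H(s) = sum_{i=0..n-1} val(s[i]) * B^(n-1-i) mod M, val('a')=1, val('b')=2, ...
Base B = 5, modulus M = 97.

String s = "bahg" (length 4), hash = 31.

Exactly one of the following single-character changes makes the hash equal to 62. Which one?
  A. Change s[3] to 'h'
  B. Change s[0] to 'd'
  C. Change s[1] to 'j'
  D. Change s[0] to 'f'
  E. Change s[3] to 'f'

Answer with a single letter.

Answer: C

Derivation:
Option A: s[3]='g'->'h', delta=(8-7)*5^0 mod 97 = 1, hash=31+1 mod 97 = 32
Option B: s[0]='b'->'d', delta=(4-2)*5^3 mod 97 = 56, hash=31+56 mod 97 = 87
Option C: s[1]='a'->'j', delta=(10-1)*5^2 mod 97 = 31, hash=31+31 mod 97 = 62 <-- target
Option D: s[0]='b'->'f', delta=(6-2)*5^3 mod 97 = 15, hash=31+15 mod 97 = 46
Option E: s[3]='g'->'f', delta=(6-7)*5^0 mod 97 = 96, hash=31+96 mod 97 = 30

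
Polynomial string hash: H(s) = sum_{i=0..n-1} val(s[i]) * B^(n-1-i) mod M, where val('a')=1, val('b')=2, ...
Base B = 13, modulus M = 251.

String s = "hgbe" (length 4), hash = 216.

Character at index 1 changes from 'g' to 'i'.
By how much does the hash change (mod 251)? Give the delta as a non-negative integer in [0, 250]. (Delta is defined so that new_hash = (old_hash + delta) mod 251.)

Answer: 87

Derivation:
Delta formula: (val(new) - val(old)) * B^(n-1-k) mod M
  val('i') - val('g') = 9 - 7 = 2
  B^(n-1-k) = 13^2 mod 251 = 169
  Delta = 2 * 169 mod 251 = 87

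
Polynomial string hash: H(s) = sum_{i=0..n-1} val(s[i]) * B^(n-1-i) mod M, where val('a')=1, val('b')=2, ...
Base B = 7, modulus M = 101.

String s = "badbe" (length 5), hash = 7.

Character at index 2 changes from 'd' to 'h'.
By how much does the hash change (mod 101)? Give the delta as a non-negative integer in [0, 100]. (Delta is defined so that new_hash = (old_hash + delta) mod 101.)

Delta formula: (val(new) - val(old)) * B^(n-1-k) mod M
  val('h') - val('d') = 8 - 4 = 4
  B^(n-1-k) = 7^2 mod 101 = 49
  Delta = 4 * 49 mod 101 = 95

Answer: 95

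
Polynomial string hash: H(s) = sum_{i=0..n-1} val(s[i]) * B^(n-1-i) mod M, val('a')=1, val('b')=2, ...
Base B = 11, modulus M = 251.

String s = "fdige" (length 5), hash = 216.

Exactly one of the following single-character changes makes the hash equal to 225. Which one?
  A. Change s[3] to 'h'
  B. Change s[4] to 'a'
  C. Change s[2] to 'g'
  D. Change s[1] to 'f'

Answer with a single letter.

Answer: C

Derivation:
Option A: s[3]='g'->'h', delta=(8-7)*11^1 mod 251 = 11, hash=216+11 mod 251 = 227
Option B: s[4]='e'->'a', delta=(1-5)*11^0 mod 251 = 247, hash=216+247 mod 251 = 212
Option C: s[2]='i'->'g', delta=(7-9)*11^2 mod 251 = 9, hash=216+9 mod 251 = 225 <-- target
Option D: s[1]='d'->'f', delta=(6-4)*11^3 mod 251 = 152, hash=216+152 mod 251 = 117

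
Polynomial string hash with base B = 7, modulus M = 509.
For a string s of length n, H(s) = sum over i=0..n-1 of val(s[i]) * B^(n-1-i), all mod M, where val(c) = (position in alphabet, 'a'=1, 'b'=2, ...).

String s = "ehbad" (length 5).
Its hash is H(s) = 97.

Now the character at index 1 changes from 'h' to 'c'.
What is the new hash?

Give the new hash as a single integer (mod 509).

Answer: 418

Derivation:
val('h') = 8, val('c') = 3
Position k = 1, exponent = n-1-k = 3
B^3 mod M = 7^3 mod 509 = 343
Delta = (3 - 8) * 343 mod 509 = 321
New hash = (97 + 321) mod 509 = 418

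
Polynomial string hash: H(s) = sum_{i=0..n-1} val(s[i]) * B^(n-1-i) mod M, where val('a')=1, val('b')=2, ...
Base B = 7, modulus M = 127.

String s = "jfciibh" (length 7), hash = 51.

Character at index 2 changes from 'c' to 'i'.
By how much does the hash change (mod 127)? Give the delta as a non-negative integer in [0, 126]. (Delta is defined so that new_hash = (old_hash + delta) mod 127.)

Answer: 55

Derivation:
Delta formula: (val(new) - val(old)) * B^(n-1-k) mod M
  val('i') - val('c') = 9 - 3 = 6
  B^(n-1-k) = 7^4 mod 127 = 115
  Delta = 6 * 115 mod 127 = 55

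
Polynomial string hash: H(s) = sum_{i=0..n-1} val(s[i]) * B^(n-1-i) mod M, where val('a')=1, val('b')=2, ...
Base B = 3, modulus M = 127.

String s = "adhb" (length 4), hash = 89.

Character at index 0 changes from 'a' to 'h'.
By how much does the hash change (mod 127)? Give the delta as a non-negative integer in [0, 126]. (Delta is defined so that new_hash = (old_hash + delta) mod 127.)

Answer: 62

Derivation:
Delta formula: (val(new) - val(old)) * B^(n-1-k) mod M
  val('h') - val('a') = 8 - 1 = 7
  B^(n-1-k) = 3^3 mod 127 = 27
  Delta = 7 * 27 mod 127 = 62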